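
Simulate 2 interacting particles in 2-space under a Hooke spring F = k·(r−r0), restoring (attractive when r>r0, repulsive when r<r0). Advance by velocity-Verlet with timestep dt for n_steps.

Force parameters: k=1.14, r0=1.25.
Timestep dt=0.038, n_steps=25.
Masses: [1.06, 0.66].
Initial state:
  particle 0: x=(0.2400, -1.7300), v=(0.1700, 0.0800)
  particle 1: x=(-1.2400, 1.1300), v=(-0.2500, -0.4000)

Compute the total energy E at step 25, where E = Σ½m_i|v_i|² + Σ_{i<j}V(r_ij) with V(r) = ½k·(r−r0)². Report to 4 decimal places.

2.3030

step 0: x0=(0.2400, -1.7300) x1=(-1.2400, 1.1300)
step 1: x0=(0.2458, -1.7256) x1=(-1.2484, 1.1126)
step 2: x0=(0.2501, -1.7185) x1=(-1.2545, 1.0909)
step 3: x0=(0.2530, -1.7088) x1=(-1.2583, 1.0650)
step 4: x0=(0.2545, -1.6964) x1=(-1.2598, 1.0348)
step 5: x0=(0.2546, -1.6815) x1=(-1.2591, 1.0006)
step 6: x0=(0.2533, -1.6642) x1=(-1.2561, 0.9624)
step 7: x0=(0.2506, -1.6444) x1=(-1.2509, 0.9203)
step 8: x0=(0.2466, -1.6224) x1=(-1.2436, 0.8746)
step 9: x0=(0.2412, -1.5981) x1=(-1.2341, 0.8253)
step 10: x0=(0.2346, -1.5717) x1=(-1.2226, 0.7726)
step 11: x0=(0.2267, -1.5433) x1=(-1.2091, 0.7167)
step 12: x0=(0.2177, -1.5131) x1=(-1.1936, 0.6578)
step 13: x0=(0.2075, -1.4811) x1=(-1.1764, 0.5961)
step 14: x0=(0.1962, -1.4475) x1=(-1.1574, 0.5318)
step 15: x0=(0.1839, -1.4124) x1=(-1.1368, 0.4652)
step 16: x0=(0.1707, -1.3760) x1=(-1.1147, 0.3964)
step 17: x0=(0.1567, -1.3384) x1=(-1.0913, 0.3257)
step 18: x0=(0.1418, -1.2998) x1=(-1.0666, 0.2534)
step 19: x0=(0.1263, -1.2603) x1=(-1.0408, 0.1797)
step 20: x0=(0.1102, -1.2201) x1=(-1.0140, 0.1048)
step 21: x0=(0.0936, -1.1793) x1=(-0.9865, 0.0289)
step 22: x0=(0.0766, -1.1381) x1=(-0.9583, -0.0476)
step 23: x0=(0.0593, -1.0966) x1=(-0.9297, -0.1246)
step 24: x0=(0.0419, -1.0549) x1=(-0.9009, -0.2018)
step 25: x0=(0.0245, -1.0132) x1=(-0.8720, -0.2791)
step 0 velocities: v0=(0.1700, 0.0800) v1=(-0.2500, -0.4000)
step 0: KE=0.0921, PE=2.2127, E=2.3048
step 25 velocities: v0=(-0.4573, 1.0957) v1=(0.7575, -2.0313)
step 25: KE=2.2982, PE=0.0047, E=2.3030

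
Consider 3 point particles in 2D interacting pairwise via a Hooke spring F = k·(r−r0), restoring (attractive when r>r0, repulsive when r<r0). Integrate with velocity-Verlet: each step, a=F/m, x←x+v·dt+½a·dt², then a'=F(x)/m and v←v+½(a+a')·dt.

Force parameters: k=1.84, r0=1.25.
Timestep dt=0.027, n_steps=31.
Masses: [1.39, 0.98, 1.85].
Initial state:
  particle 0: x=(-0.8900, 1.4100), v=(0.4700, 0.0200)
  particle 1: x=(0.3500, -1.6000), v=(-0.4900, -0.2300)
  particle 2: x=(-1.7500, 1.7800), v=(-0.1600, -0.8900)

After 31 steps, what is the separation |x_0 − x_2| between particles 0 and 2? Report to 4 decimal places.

step 0: x0=(-0.8900, 1.4100) x1=(0.3500, -1.6000) x2=(-1.7500, 1.7800)
step 1: x0=(-0.8768, 1.4096) x1=(0.3353, -1.6034) x2=(-1.7539, 1.7552)
step 2: x0=(-0.8626, 1.4073) x1=(0.3175, -1.6010) x2=(-1.7570, 1.7288)
step 3: x0=(-0.8474, 1.4031) x1=(0.2969, -1.5931) x2=(-1.7592, 1.7008)
step 4: x0=(-0.8313, 1.3970) x1=(0.2734, -1.5796) x2=(-1.7607, 1.6712)
step 5: x0=(-0.8143, 1.3892) x1=(0.2471, -1.5606) x2=(-1.7613, 1.6402)
step 6: x0=(-0.7965, 1.3795) x1=(0.2181, -1.5362) x2=(-1.7612, 1.6076)
step 7: x0=(-0.7777, 1.3682) x1=(0.1865, -1.5066) x2=(-1.7603, 1.5736)
step 8: x0=(-0.7583, 1.3551) x1=(0.1523, -1.4720) x2=(-1.7586, 1.5381)
step 9: x0=(-0.7381, 1.3405) x1=(0.1157, -1.4324) x2=(-1.7562, 1.5013)
step 10: x0=(-0.7172, 1.3242) x1=(0.0768, -1.3881) x2=(-1.7531, 1.4631)
step 11: x0=(-0.6956, 1.3065) x1=(0.0358, -1.3393) x2=(-1.7493, 1.4236)
step 12: x0=(-0.6736, 1.2874) x1=(-0.0074, -1.2861) x2=(-1.7448, 1.3829)
step 13: x0=(-0.6510, 1.2669) x1=(-0.0524, -1.2289) x2=(-1.7397, 1.3410)
step 14: x0=(-0.6279, 1.2452) x1=(-0.0993, -1.1678) x2=(-1.7340, 1.2980)
step 15: x0=(-0.6045, 1.2224) x1=(-0.1478, -1.1031) x2=(-1.7277, 1.2540)
step 16: x0=(-0.5807, 1.1985) x1=(-0.1978, -1.0352) x2=(-1.7209, 1.2091)
step 17: x0=(-0.5567, 1.1736) x1=(-0.2492, -0.9642) x2=(-1.7135, 1.1633)
step 18: x0=(-0.5325, 1.1478) x1=(-0.3018, -0.8904) x2=(-1.7057, 1.1166)
step 19: x0=(-0.5081, 1.1213) x1=(-0.3554, -0.8142) x2=(-1.6974, 1.0693)
step 20: x0=(-0.4836, 1.0941) x1=(-0.4100, -0.7360) x2=(-1.6887, 1.0213)
step 21: x0=(-0.4590, 1.0664) x1=(-0.4653, -0.6558) x2=(-1.6796, 0.9728)
step 22: x0=(-0.4344, 1.0382) x1=(-0.5213, -0.5742) x2=(-1.6703, 0.9239)
step 23: x0=(-0.4098, 1.0096) x1=(-0.5777, -0.4914) x2=(-1.6606, 0.8745)
step 24: x0=(-0.3852, 0.9808) x1=(-0.6346, -0.4077) x2=(-1.6507, 0.8249)
step 25: x0=(-0.3607, 0.9519) x1=(-0.6917, -0.3234) x2=(-1.6407, 0.7751)
step 26: x0=(-0.3363, 0.9229) x1=(-0.7490, -0.2389) x2=(-1.6305, 0.7252)
step 27: x0=(-0.3119, 0.8939) x1=(-0.8063, -0.1543) x2=(-1.6203, 0.6753)
step 28: x0=(-0.2875, 0.8649) x1=(-0.8637, -0.0698) x2=(-1.6100, 0.6254)
step 29: x0=(-0.2632, 0.8361) x1=(-0.9208, 0.0142) x2=(-1.5998, 0.5756)
step 30: x0=(-0.2388, 0.8074) x1=(-0.9778, 0.0977) x2=(-1.5897, 0.5261)
step 31: x0=(-0.2144, 0.7788) x1=(-1.0344, 0.1805) x2=(-1.5798, 0.4767)

1.3984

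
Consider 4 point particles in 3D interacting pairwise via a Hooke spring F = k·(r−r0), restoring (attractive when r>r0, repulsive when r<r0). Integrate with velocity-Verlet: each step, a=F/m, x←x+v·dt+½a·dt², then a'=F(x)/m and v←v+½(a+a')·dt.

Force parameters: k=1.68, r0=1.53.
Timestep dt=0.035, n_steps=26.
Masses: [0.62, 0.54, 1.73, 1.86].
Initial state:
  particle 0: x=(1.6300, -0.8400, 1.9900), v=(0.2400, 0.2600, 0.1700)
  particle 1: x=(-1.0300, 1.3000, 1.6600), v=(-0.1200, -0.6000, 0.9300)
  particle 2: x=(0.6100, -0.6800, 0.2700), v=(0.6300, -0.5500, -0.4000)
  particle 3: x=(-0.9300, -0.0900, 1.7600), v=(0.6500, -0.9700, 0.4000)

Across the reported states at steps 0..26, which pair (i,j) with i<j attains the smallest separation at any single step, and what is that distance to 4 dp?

pair (0,1), distance 0.3235

step 0: x0=(1.6300, -0.8400, 1.9900) x1=(-1.0300, 1.3000, 1.6600) x2=(0.6100, -0.6800, 0.2700) x3=(-0.9300, -0.0900, 1.7600)
step 1: x0=(1.6337, -0.8283, 1.9948) x1=(-1.0299, 1.2752, 1.6916) x2=(0.6314, -0.6986, 0.2569) x3=(-0.9064, -0.1243, 1.7738)
step 2: x0=(1.6282, -0.8117, 1.9974) x1=(-1.0212, 1.2428, 1.7212) x2=(0.6516, -0.7159, 0.2457) x3=(-0.8810, -0.1593, 1.7872)
step 3: x0=(1.6138, -0.7905, 1.9978) x1=(-1.0040, 1.2030, 1.7486) x2=(0.6706, -0.7319, 0.2364) x3=(-0.8540, -0.1949, 1.8001)
step 4: x0=(1.5906, -0.7648, 1.9961) x1=(-0.9784, 1.1560, 1.7737) x2=(0.6882, -0.7465, 0.2291) x3=(-0.8253, -0.2310, 1.8126)
step 5: x0=(1.5592, -0.7351, 1.9924) x1=(-0.9446, 1.1022, 1.7964) x2=(0.7046, -0.7599, 0.2238) x3=(-0.7950, -0.2678, 1.8246)
step 6: x0=(1.5202, -0.7017, 1.9870) x1=(-0.9030, 1.0419, 1.8166) x2=(0.7197, -0.7721, 0.2204) x3=(-0.7632, -0.3050, 1.8361)
step 7: x0=(1.4740, -0.6652, 1.9798) x1=(-0.8541, 0.9758, 1.8342) x2=(0.7335, -0.7830, 0.2190) x3=(-0.7300, -0.3428, 1.8471)
step 8: x0=(1.4215, -0.6258, 1.9711) x1=(-0.7982, 0.9045, 1.8492) x2=(0.7460, -0.7927, 0.2195) x3=(-0.6955, -0.3811, 1.8576)
step 9: x0=(1.3633, -0.5841, 1.9610) x1=(-0.7362, 0.8286, 1.8616) x2=(0.7573, -0.8014, 0.2219) x3=(-0.6599, -0.4198, 1.8676)
step 10: x0=(1.3004, -0.5406, 1.9497) x1=(-0.6684, 0.7489, 1.8713) x2=(0.7675, -0.8090, 0.2261) x3=(-0.6232, -0.4591, 1.8770)
step 11: x0=(1.2337, -0.4956, 1.9374) x1=(-0.5958, 0.6661, 1.8784) x2=(0.7765, -0.8156, 0.2321) x3=(-0.5856, -0.4988, 1.8859)
step 12: x0=(1.1639, -0.4497, 1.9241) x1=(-0.5189, 0.5811, 1.8830) x2=(0.7844, -0.8213, 0.2398) x3=(-0.5472, -0.5390, 1.8943)
step 13: x0=(1.0921, -0.4032, 1.9100) x1=(-0.4386, 0.4946, 1.8852) x2=(0.7914, -0.8262, 0.2491) x3=(-0.5082, -0.5798, 1.9021)
step 14: x0=(1.0192, -0.3564, 1.8953) x1=(-0.3557, 0.4076, 1.8850) x2=(0.7974, -0.8304, 0.2598) x3=(-0.4687, -0.6211, 1.9095)
step 15: x0=(0.9462, -0.3098, 1.8799) x1=(-0.2708, 0.3207, 1.8826) x2=(0.8026, -0.8339, 0.2720) x3=(-0.4290, -0.6630, 1.9163)
step 16: x0=(0.8740, -0.2635, 1.8641) x1=(-0.1849, 0.2346, 1.8782) x2=(0.8069, -0.8369, 0.2855) x3=(-0.3891, -0.7056, 1.9228)
step 17: x0=(0.8034, -0.2177, 1.8477) x1=(-0.0987, 0.1501, 1.8719) x2=(0.8107, -0.8394, 0.3002) x3=(-0.3492, -0.7489, 1.9288)
step 18: x0=(0.7353, -0.1723, 1.8308) x1=(-0.0129, 0.0675, 1.8640) x2=(0.8137, -0.8416, 0.3160) x3=(-0.3094, -0.7930, 1.9345)
step 19: x0=(0.6704, -0.1274, 1.8133) x1=(0.0717, -0.0127, 1.8547) x2=(0.8163, -0.8434, 0.3328) x3=(-0.2699, -0.8379, 1.9398)
step 20: x0=(0.6095, -0.0825, 1.7951) x1=(0.1543, -0.0907, 1.8443) x2=(0.8184, -0.8449, 0.3505) x3=(-0.2307, -0.8837, 1.9449)
step 21: x0=(0.5530, -0.0370, 1.7761) x1=(0.2343, -0.1670, 1.8332) x2=(0.8202, -0.8463, 0.3689) x3=(-0.1919, -0.9304, 1.9497)
step 22: x0=(0.5009, 0.0108, 1.7559) x1=(0.3116, -0.2431, 1.8219) x2=(0.8216, -0.8475, 0.3879) x3=(-0.1535, -0.9780, 1.9544)
step 23: x0=(0.4518, 0.0623, 1.7344) x1=(0.3876, -0.3209, 1.8108) x2=(0.8227, -0.8486, 0.4076) x3=(-0.1154, -1.0265, 1.9590)
step 24: x0=(0.4039, 0.1181, 1.7116) x1=(0.4644, -0.4009, 1.8000) x2=(0.8236, -0.8497, 0.4276) x3=(-0.0777, -1.0757, 1.9634)
step 25: x0=(0.3559, 0.1776, 1.6879) x1=(0.5432, -0.4827, 1.7895) x2=(0.8244, -0.8508, 0.4481) x3=(-0.0404, -1.1258, 1.9678)
step 26: x0=(0.3075, 0.2398, 1.6632) x1=(0.6243, -0.5657, 1.7794) x2=(0.8249, -0.8518, 0.4687) x3=(-0.0035, -1.1764, 1.9721)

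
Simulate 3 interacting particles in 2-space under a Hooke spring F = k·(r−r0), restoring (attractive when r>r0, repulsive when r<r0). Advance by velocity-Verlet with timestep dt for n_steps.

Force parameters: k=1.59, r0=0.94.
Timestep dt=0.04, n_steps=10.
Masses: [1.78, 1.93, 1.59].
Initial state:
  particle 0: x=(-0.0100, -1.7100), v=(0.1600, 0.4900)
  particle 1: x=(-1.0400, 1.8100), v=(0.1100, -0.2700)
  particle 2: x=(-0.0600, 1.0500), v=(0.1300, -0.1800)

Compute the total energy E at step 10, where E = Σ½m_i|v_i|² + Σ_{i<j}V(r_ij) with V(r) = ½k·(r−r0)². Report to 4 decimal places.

8.9739

step 0: x0=(-0.0100, -1.7100) x1=(-1.0400, 1.8100) x2=(-0.0600, 1.0500)
step 1: x0=(-0.0042, -1.6872) x1=(-1.0349, 1.7974) x2=(-0.0550, 1.0415)
step 2: x0=(0.0005, -1.6582) x1=(-1.0286, 1.7811) x2=(-0.0503, 1.0304)
step 3: x0=(0.0041, -1.6231) x1=(-1.0209, 1.7612) x2=(-0.0459, 1.0168)
step 4: x0=(0.0065, -1.5819) x1=(-1.0119, 1.7378) x2=(-0.0418, 1.0008)
step 5: x0=(0.0078, -1.5350) x1=(-1.0016, 1.7110) x2=(-0.0380, 0.9824)
step 6: x0=(0.0081, -1.4824) x1=(-0.9901, 1.6809) x2=(-0.0345, 0.9617)
step 7: x0=(0.0073, -1.4245) x1=(-0.9774, 1.6476) x2=(-0.0313, 0.9389)
step 8: x0=(0.0054, -1.3614) x1=(-0.9636, 1.6113) x2=(-0.0284, 0.9140)
step 9: x0=(0.0026, -1.2935) x1=(-0.9485, 1.5720) x2=(-0.0257, 0.8873)
step 10: x0=(-0.0012, -1.2209) x1=(-0.9324, 1.5300) x2=(-0.0233, 0.8587)
step 0 velocities: v0=(0.1600, 0.4900) v1=(0.1100, -0.2700) v2=(0.1300, -0.1800)
step 0: KE=0.3577, PE=8.6209, E=8.9786
step 10 velocities: v0=(-0.1065, 1.8675) v1=(0.4154, -1.0834) v2=(0.0577, -0.7348)
step 10: KE=4.8452, PE=4.1286, E=8.9739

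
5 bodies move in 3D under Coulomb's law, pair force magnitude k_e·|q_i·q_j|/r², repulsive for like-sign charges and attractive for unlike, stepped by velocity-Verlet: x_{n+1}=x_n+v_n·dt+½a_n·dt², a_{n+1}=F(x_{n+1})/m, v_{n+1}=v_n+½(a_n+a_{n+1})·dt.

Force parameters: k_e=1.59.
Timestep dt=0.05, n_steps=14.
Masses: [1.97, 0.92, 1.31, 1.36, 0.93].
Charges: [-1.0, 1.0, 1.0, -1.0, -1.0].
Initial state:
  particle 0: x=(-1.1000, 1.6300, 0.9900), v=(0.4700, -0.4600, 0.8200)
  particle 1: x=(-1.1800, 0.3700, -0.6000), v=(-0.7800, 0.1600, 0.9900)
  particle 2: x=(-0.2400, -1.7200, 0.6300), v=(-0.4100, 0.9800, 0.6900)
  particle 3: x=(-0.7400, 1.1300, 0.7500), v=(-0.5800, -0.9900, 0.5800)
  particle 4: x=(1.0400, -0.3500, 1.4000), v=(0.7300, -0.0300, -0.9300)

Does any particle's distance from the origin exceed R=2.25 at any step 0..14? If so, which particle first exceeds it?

step 0: x0=(-1.1000, 1.6300, 0.9900) x1=(-1.1800, 0.3700, -0.6000) x2=(-0.2400, -1.7200, 0.6300) x3=(-0.7400, 1.1300, 0.7500) x4=(1.0400, -0.3500, 1.4000)
step 1: x0=(-1.0778, 1.6086, 1.0316) x1=(-1.2187, 0.3789, -0.5494) x2=(-0.2602, -1.6706, 0.6648) x3=(-0.7675, 1.0777, 0.7772) x4=(1.0765, -0.3522, 1.3533)
step 2: x0=(-1.0580, 1.5905, 1.0745) x1=(-1.2567, 0.3897, -0.4965) x2=(-0.2800, -1.6205, 0.7001) x3=(-0.7926, 1.0195, 0.8008) x4=(1.1128, -0.3558, 1.3062)
step 3: x0=(-1.0399, 1.5756, 1.1187) x1=(-1.2940, 0.4023, -0.4411) x2=(-0.2991, -1.5696, 0.7359) x3=(-0.8160, 0.9556, 0.8207) x4=(1.1490, -0.3607, 1.2586)
step 4: x0=(-1.0233, 1.5637, 1.1641) x1=(-1.3303, 0.4169, -0.3832) x2=(-0.3176, -1.5178, 0.7721) x3=(-0.8384, 0.8861, 0.8370) x4=(1.1849, -0.3669, 1.2107)
step 5: x0=(-1.0076, 1.5544, 1.2104) x1=(-1.3656, 0.4332, -0.3226) x2=(-0.3354, -1.4652, 0.8089) x3=(-0.8605, 0.8117, 0.8498) x4=(1.2207, -0.3744, 1.1624)
step 6: x0=(-0.9927, 1.5473, 1.2574) x1=(-1.3997, 0.4514, -0.2590) x2=(-0.3526, -1.4116, 0.8461) x3=(-0.8829, 0.7329, 0.8593) x4=(1.2561, -0.3831, 1.1138)
step 7: x0=(-0.9784, 1.5420, 1.3051) x1=(-1.4324, 0.4713, -0.1922) x2=(-0.3690, -1.3571, 0.8837) x3=(-0.9058, 0.6502, 0.8657) x4=(1.2912, -0.3929, 1.0648)
step 8: x0=(-0.9644, 1.5381, 1.3532) x1=(-1.4634, 0.4928, -0.1219) x2=(-0.3848, -1.3017, 0.9216) x3=(-0.9297, 0.5641, 0.8688) x4=(1.3259, -0.4038, 1.0157)
step 9: x0=(-0.9508, 1.5353, 1.4017) x1=(-1.4924, 0.5157, -0.0479) x2=(-0.3999, -1.2451, 0.9599) x3=(-0.9549, 0.4751, 0.8689) x4=(1.3603, -0.4157, 0.9662)
step 10: x0=(-0.9375, 1.5333, 1.4503) x1=(-1.5192, 0.5396, 0.0301) x2=(-0.4144, -1.1874, 0.9984) x3=(-0.9815, 0.3837, 0.8658) x4=(1.3942, -0.4285, 0.9166)
step 11: x0=(-0.9244, 1.5320, 1.4989) x1=(-1.5433, 0.5641, 0.1125) x2=(-0.4283, -1.1285, 1.0371) x3=(-1.0098, 0.2903, 0.8596) x4=(1.4277, -0.4421, 0.8669)
step 12: x0=(-0.9116, 1.5312, 1.5476) x1=(-1.5643, 0.5885, 0.1993) x2=(-0.4417, -1.0682, 1.0760) x3=(-1.0400, 0.1955, 0.8504) x4=(1.4607, -0.4564, 0.8171)
step 13: x0=(-0.8990, 1.5306, 1.5962) x1=(-1.5821, 0.6120, 0.2904) x2=(-0.4548, -1.0064, 1.1148) x3=(-1.0720, 0.0999, 0.8384) x4=(1.4934, -0.4713, 0.7672)
step 14: x0=(-0.8867, 1.5302, 1.6446) x1=(-1.5964, 0.6339, 0.3855) x2=(-0.4678, -0.9430, 1.1534) x3=(-1.1057, 0.0039, 0.8241) x4=(1.5256, -0.4868, 0.7173)

yes, particle 0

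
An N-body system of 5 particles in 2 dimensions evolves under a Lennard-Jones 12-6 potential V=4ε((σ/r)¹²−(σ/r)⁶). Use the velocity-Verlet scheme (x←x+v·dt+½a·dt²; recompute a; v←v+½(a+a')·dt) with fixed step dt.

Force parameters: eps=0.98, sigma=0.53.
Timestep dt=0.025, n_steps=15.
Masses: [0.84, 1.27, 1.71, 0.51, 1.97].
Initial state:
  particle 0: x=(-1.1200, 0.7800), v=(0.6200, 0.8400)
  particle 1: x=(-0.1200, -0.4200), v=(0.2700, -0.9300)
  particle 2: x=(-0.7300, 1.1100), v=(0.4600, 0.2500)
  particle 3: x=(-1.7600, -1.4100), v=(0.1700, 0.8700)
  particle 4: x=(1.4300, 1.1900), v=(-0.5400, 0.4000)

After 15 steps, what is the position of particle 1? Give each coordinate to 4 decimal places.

step 0: x0=(-1.1200, 0.7800) x1=(-0.1200, -0.4200) x2=(-0.7300, 1.1100) x3=(-1.7600, -1.4100) x4=(1.4300, 1.1900)
step 1: x0=(-1.1288, 0.7804) x1=(-0.1133, -0.4432) x2=(-0.7065, 1.1264) x3=(-1.7557, -1.3882) x4=(1.4165, 1.2000)
step 2: x0=(-1.1517, 0.7693) x1=(-0.1065, -0.4665) x2=(-0.6762, 1.1484) x3=(-1.7515, -1.3665) x4=(1.4030, 1.2100)
step 3: x0=(-1.1733, 0.7592) x1=(-0.0998, -0.4897) x2=(-0.6465, 1.1699) x3=(-1.7472, -1.3447) x4=(1.3895, 1.2200)
step 4: x0=(-1.1923, 0.7510) x1=(-0.0931, -0.5129) x2=(-0.6180, 1.1904) x3=(-1.7429, -1.3229) x4=(1.3760, 1.2300)
step 5: x0=(-1.2093, 0.7445) x1=(-0.0864, -0.5361) x2=(-0.5905, 1.2102) x3=(-1.7387, -1.3012) x4=(1.3625, 1.2400)
step 6: x0=(-1.2247, 0.7390) x1=(-0.0797, -0.5593) x2=(-0.5637, 1.2294) x3=(-1.7344, -1.2794) x4=(1.3490, 1.2500)
step 7: x0=(-1.2392, 0.7343) x1=(-0.0730, -0.5825) x2=(-0.5375, 1.2482) x3=(-1.7301, -1.2576) x4=(1.3355, 1.2600)
step 8: x0=(-1.2528, 0.7301) x1=(-0.0663, -0.6057) x2=(-0.5116, 1.2667) x3=(-1.7257, -1.2358) x4=(1.3219, 1.2700)
step 9: x0=(-1.2660, 0.7264) x1=(-0.0596, -0.6288) x2=(-0.4860, 1.2851) x3=(-1.7214, -1.2140) x4=(1.3084, 1.2800)
step 10: x0=(-1.2787, 0.7229) x1=(-0.0530, -0.6520) x2=(-0.4606, 1.3033) x3=(-1.7171, -1.1921) x4=(1.2949, 1.2900)
step 11: x0=(-1.2911, 0.7196) x1=(-0.0463, -0.6752) x2=(-0.4353, 1.3214) x3=(-1.7127, -1.1703) x4=(1.2814, 1.3000)
step 12: x0=(-1.3033, 0.7164) x1=(-0.0397, -0.6983) x2=(-0.4101, 1.3394) x3=(-1.7083, -1.1485) x4=(1.2679, 1.3100)
step 13: x0=(-1.3154, 0.7134) x1=(-0.0330, -0.7215) x2=(-0.3850, 1.3574) x3=(-1.7040, -1.1266) x4=(1.2543, 1.3200)
step 14: x0=(-1.3273, 0.7104) x1=(-0.0264, -0.7447) x2=(-0.3600, 1.3753) x3=(-1.6996, -1.1047) x4=(1.2408, 1.3300)
step 15: x0=(-1.3391, 0.7075) x1=(-0.0197, -0.7678) x2=(-0.3350, 1.3932) x3=(-1.6951, -1.0829) x4=(1.2272, 1.3400)

(-0.0197, -0.7678)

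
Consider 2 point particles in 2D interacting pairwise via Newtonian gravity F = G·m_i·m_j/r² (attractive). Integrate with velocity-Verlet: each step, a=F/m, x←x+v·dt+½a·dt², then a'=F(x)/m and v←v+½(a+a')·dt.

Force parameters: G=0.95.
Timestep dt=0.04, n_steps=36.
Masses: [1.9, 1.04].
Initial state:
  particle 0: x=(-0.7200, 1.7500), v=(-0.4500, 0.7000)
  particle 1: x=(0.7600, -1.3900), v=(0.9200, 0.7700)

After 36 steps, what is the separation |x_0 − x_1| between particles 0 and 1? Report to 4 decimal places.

step 0: x0=(-0.7200, 1.7500) x1=(0.7600, -1.3900)
step 1: x0=(-0.7380, 1.7779) x1=(0.7967, -1.3591)
step 2: x0=(-0.7559, 1.8058) x1=(0.8334, -1.3280)
step 3: x0=(-0.7737, 1.8335) x1=(0.8699, -1.2966)
step 4: x0=(-0.7915, 1.8611) x1=(0.9064, -1.2651)
step 5: x0=(-0.8093, 1.8886) x1=(0.9427, -1.2334)
step 6: x0=(-0.8270, 1.9159) x1=(0.9789, -1.2014)
step 7: x0=(-0.8446, 1.9432) x1=(1.0150, -1.1693)
step 8: x0=(-0.8621, 1.9704) x1=(1.0510, -1.1370)
step 9: x0=(-0.8796, 1.9975) x1=(1.0869, -1.1045)
step 10: x0=(-0.8971, 2.0244) x1=(1.1226, -1.0718)
step 11: x0=(-0.9144, 2.0513) x1=(1.1583, -1.0390)
step 12: x0=(-0.9317, 2.0781) x1=(1.1938, -1.0059)
step 13: x0=(-0.9490, 2.1048) x1=(1.2292, -0.9727)
step 14: x0=(-0.9661, 2.1314) x1=(1.2645, -0.9394)
step 15: x0=(-0.9833, 2.1579) x1=(1.2997, -0.9059)
step 16: x0=(-1.0003, 2.1843) x1=(1.3347, -0.8722)
step 17: x0=(-1.0173, 2.2106) x1=(1.3697, -0.8383)
step 18: x0=(-1.0342, 2.2369) x1=(1.4045, -0.8043)
step 19: x0=(-1.0511, 2.2631) x1=(1.4392, -0.7702)
step 20: x0=(-1.0678, 2.2892) x1=(1.4738, -0.7359)
step 21: x0=(-1.0846, 2.3152) x1=(1.5082, -0.7015)
step 22: x0=(-1.1012, 2.3411) x1=(1.5426, -0.6669)
step 23: x0=(-1.1178, 2.3670) x1=(1.5768, -0.6322)
step 24: x0=(-1.1343, 2.3928) x1=(1.6109, -0.5974)
step 25: x0=(-1.1508, 2.4185) x1=(1.6449, -0.5624)
step 26: x0=(-1.1672, 2.4441) x1=(1.6788, -0.5274)
step 27: x0=(-1.1835, 2.4697) x1=(1.7125, -0.4921)
step 28: x0=(-1.1998, 2.4953) x1=(1.7462, -0.4568)
step 29: x0=(-1.2160, 2.5207) x1=(1.7797, -0.4214)
step 30: x0=(-1.2321, 2.5461) x1=(1.8131, -0.3858)
step 31: x0=(-1.2482, 2.5714) x1=(1.8464, -0.3501)
step 32: x0=(-1.2642, 2.5967) x1=(1.8795, -0.3143)
step 33: x0=(-1.2802, 2.6219) x1=(1.9126, -0.2784)
step 34: x0=(-1.2961, 2.6471) x1=(1.9455, -0.2425)
step 35: x0=(-1.3119, 2.6722) x1=(1.9784, -0.2064)
step 36: x0=(-1.3276, 2.6972) x1=(2.0111, -0.1702)

4.4010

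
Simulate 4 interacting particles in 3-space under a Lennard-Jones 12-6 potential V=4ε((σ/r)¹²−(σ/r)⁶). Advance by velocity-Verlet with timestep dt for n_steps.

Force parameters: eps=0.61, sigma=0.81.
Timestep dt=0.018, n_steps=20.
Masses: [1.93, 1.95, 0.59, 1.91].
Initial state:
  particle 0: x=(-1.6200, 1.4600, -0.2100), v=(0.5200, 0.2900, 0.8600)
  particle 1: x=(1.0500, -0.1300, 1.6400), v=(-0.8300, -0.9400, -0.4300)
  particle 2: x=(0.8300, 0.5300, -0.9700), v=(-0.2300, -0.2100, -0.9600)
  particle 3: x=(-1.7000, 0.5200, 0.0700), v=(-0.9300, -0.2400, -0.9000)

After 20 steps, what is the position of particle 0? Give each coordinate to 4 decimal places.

(-1.4455, 1.5106, 0.1043)

step 0: x0=(-1.6200, 1.4600, -0.2100) x1=(1.0500, -0.1300, 1.6400) x2=(0.8300, 0.5300, -0.9700) x3=(-1.7000, 0.5200, 0.0700)
step 1: x0=(-1.6107, 1.4651, -0.1945) x1=(1.0351, -0.1469, 1.6323) x2=(0.8259, 0.5262, -0.9873) x3=(-1.7167, 0.5158, 0.0538)
step 2: x0=(-1.6013, 1.4699, -0.1789) x1=(1.0201, -0.1638, 1.6245) x2=(0.8217, 0.5224, -1.0046) x3=(-1.7334, 0.5119, 0.0374)
step 3: x0=(-1.5921, 1.4744, -0.1632) x1=(1.0052, -0.1808, 1.6168) x2=(0.8176, 0.5187, -1.0218) x3=(-1.7501, 0.5083, 0.0211)
step 4: x0=(-1.5828, 1.4786, -0.1475) x1=(0.9902, -0.1977, 1.6090) x2=(0.8134, 0.5149, -1.0391) x3=(-1.7667, 0.5050, 0.0046)
step 5: x0=(-1.5736, 1.4825, -0.1317) x1=(0.9753, -0.2146, 1.6013) x2=(0.8093, 0.5111, -1.0564) x3=(-1.7832, 0.5020, -0.0119)
step 6: x0=(-1.5645, 1.4861, -0.1159) x1=(0.9604, -0.2315, 1.5935) x2=(0.8051, 0.5073, -1.0736) x3=(-1.7997, 0.4993, -0.0284)
step 7: x0=(-1.5555, 1.4895, -0.1001) x1=(0.9454, -0.2484, 1.5858) x2=(0.8009, 0.5035, -1.0909) x3=(-1.8161, 0.4969, -0.0449)
step 8: x0=(-1.5465, 1.4925, -0.0843) x1=(0.9305, -0.2654, 1.5781) x2=(0.7968, 0.4998, -1.1081) x3=(-1.8325, 0.4948, -0.0615)
step 9: x0=(-1.5376, 1.4953, -0.0684) x1=(0.9155, -0.2823, 1.5703) x2=(0.7926, 0.4960, -1.1254) x3=(-1.8487, 0.4929, -0.0781)
step 10: x0=(-1.5288, 1.4978, -0.0526) x1=(0.9006, -0.2992, 1.5626) x2=(0.7884, 0.4922, -1.1426) x3=(-1.8649, 0.4914, -0.0946)
step 11: x0=(-1.5201, 1.5000, -0.0368) x1=(0.8856, -0.3161, 1.5548) x2=(0.7843, 0.4884, -1.1599) x3=(-1.8810, 0.4901, -0.1112)
step 12: x0=(-1.5115, 1.5020, -0.0209) x1=(0.8707, -0.3330, 1.5471) x2=(0.7801, 0.4847, -1.1771) x3=(-1.8970, 0.4890, -0.1277)
step 13: x0=(-1.5029, 1.5037, -0.0052) x1=(0.8558, -0.3499, 1.5393) x2=(0.7759, 0.4809, -1.1944) x3=(-1.9128, 0.4882, -0.1443)
step 14: x0=(-1.4945, 1.5052, 0.0106) x1=(0.8408, -0.3669, 1.5316) x2=(0.7717, 0.4771, -1.2116) x3=(-1.9287, 0.4876, -0.1607)
step 15: x0=(-1.4861, 1.5066, 0.0263) x1=(0.8259, -0.3838, 1.5238) x2=(0.7675, 0.4733, -1.2289) x3=(-1.9444, 0.4872, -0.1772)
step 16: x0=(-1.4778, 1.5077, 0.0420) x1=(0.8109, -0.4007, 1.5161) x2=(0.7634, 0.4695, -1.2461) x3=(-1.9600, 0.4870, -0.1936)
step 17: x0=(-1.4696, 1.5086, 0.0577) x1=(0.7960, -0.4176, 1.5083) x2=(0.7592, 0.4658, -1.2633) x3=(-1.9756, 0.4870, -0.2100)
step 18: x0=(-1.4615, 1.5094, 0.0733) x1=(0.7810, -0.4345, 1.5006) x2=(0.7550, 0.4620, -1.2805) x3=(-1.9910, 0.4872, -0.2263)
step 19: x0=(-1.4535, 1.5101, 0.0888) x1=(0.7661, -0.4514, 1.4928) x2=(0.7508, 0.4582, -1.2978) x3=(-2.0064, 0.4875, -0.2426)
step 20: x0=(-1.4455, 1.5106, 0.1043) x1=(0.7512, -0.4684, 1.4851) x2=(0.7466, 0.4544, -1.3150) x3=(-2.0218, 0.4879, -0.2588)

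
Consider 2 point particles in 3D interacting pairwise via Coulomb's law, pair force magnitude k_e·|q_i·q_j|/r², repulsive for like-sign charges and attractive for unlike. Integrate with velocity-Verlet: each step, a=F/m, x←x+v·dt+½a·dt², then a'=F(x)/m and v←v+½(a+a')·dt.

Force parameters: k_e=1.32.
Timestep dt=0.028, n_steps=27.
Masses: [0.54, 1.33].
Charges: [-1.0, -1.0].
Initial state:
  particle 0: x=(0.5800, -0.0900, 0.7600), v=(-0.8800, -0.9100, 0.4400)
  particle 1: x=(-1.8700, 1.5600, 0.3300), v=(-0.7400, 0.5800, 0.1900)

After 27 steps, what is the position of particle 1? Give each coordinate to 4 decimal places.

step 0: x0=(0.5800, -0.0900, 0.7600) x1=(-1.8700, 1.5600, 0.3300)
step 1: x0=(0.5554, -0.1155, 0.7723) x1=(-1.8908, 1.5763, 0.3353)
step 2: x0=(0.5311, -0.1412, 0.7847) x1=(-1.9116, 1.5926, 0.3406)
step 3: x0=(0.5069, -0.1670, 0.7971) x1=(-1.9325, 1.6089, 0.3459)
step 4: x0=(0.4828, -0.1929, 0.8095) x1=(-1.9534, 1.6253, 0.3512)
step 5: x0=(0.4589, -0.2189, 0.8220) x1=(-1.9745, 1.6418, 0.3564)
step 6: x0=(0.4352, -0.2450, 0.8345) x1=(-1.9956, 1.6583, 0.3617)
step 7: x0=(0.4116, -0.2713, 0.8470) x1=(-2.0167, 1.6749, 0.3669)
step 8: x0=(0.3882, -0.2977, 0.8595) x1=(-2.0379, 1.6915, 0.3722)
step 9: x0=(0.3649, -0.3242, 0.8721) x1=(-2.0592, 1.7081, 0.3774)
step 10: x0=(0.3418, -0.3508, 0.8847) x1=(-2.0805, 1.7248, 0.3826)
step 11: x0=(0.3188, -0.3775, 0.8974) x1=(-2.1019, 1.7416, 0.3878)
step 12: x0=(0.2959, -0.4044, 0.9100) x1=(-2.1233, 1.7584, 0.3930)
step 13: x0=(0.2732, -0.4313, 0.9227) x1=(-2.1448, 1.7752, 0.3981)
step 14: x0=(0.2506, -0.4584, 0.9354) x1=(-2.1664, 1.7921, 0.4033)
step 15: x0=(0.2281, -0.4856, 0.9482) x1=(-2.1880, 1.8090, 0.4084)
step 16: x0=(0.2057, -0.5129, 0.9609) x1=(-2.2096, 1.8260, 0.4136)
step 17: x0=(0.1835, -0.5404, 0.9737) x1=(-2.2313, 1.8431, 0.4187)
step 18: x0=(0.1613, -0.5679, 0.9866) x1=(-2.2530, 1.8601, 0.4238)
step 19: x0=(0.1393, -0.5955, 0.9994) x1=(-2.2748, 1.8773, 0.4289)
step 20: x0=(0.1174, -0.6233, 1.0123) x1=(-2.2967, 1.8944, 0.4340)
step 21: x0=(0.0956, -0.6512, 1.0252) x1=(-2.3185, 1.9116, 0.4391)
step 22: x0=(0.0739, -0.6791, 1.0381) x1=(-2.3404, 1.9289, 0.4442)
step 23: x0=(0.0523, -0.7072, 1.0511) x1=(-2.3624, 1.9462, 0.4492)
step 24: x0=(0.0307, -0.7354, 1.0640) x1=(-2.3844, 1.9635, 0.4543)
step 25: x0=(0.0093, -0.7637, 1.0770) x1=(-2.4064, 1.9809, 0.4593)
step 26: x0=(-0.0120, -0.7921, 1.0900) x1=(-2.4285, 1.9983, 0.4644)
step 27: x0=(-0.0333, -0.8206, 1.1031) x1=(-2.4506, 2.0158, 0.4694)

(-2.4506, 2.0158, 0.4694)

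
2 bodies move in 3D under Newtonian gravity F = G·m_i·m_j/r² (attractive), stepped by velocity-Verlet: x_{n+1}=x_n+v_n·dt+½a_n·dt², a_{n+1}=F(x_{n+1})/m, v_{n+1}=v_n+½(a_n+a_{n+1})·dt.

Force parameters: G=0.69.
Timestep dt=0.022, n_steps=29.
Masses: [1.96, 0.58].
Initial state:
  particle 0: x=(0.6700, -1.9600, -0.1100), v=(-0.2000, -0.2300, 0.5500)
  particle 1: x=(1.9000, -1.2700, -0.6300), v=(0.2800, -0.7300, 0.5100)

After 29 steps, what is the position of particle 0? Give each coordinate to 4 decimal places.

step 0: x0=(0.6700, -1.9600, -0.1100) x1=(1.9000, -1.2700, -0.6300)
step 1: x0=(0.6656, -1.9650, -0.0979) x1=(1.9060, -1.2861, -0.6187)
step 2: x0=(0.6613, -1.9700, -0.0859) x1=(1.9118, -1.3024, -0.6074)
step 3: x0=(0.6571, -1.9750, -0.0738) x1=(1.9174, -1.3188, -0.5959)
step 4: x0=(0.6530, -1.9799, -0.0618) x1=(1.9227, -1.3353, -0.5843)
step 5: x0=(0.6489, -1.9848, -0.0499) x1=(1.9278, -1.3519, -0.5727)
step 6: x0=(0.6449, -1.9897, -0.0379) x1=(1.9327, -1.3686, -0.5609)
step 7: x0=(0.6409, -1.9945, -0.0260) x1=(1.9373, -1.3855, -0.5490)
step 8: x0=(0.6371, -1.9993, -0.0141) x1=(1.9417, -1.4025, -0.5371)
step 9: x0=(0.6333, -2.0041, -0.0023) x1=(1.9458, -1.4196, -0.5250)
step 10: x0=(0.6295, -2.0088, 0.0095) x1=(1.9497, -1.4368, -0.5129)
step 11: x0=(0.6259, -2.0135, 0.0213) x1=(1.9534, -1.4541, -0.5006)
step 12: x0=(0.6223, -2.0181, 0.0331) x1=(1.9568, -1.4714, -0.4883)
step 13: x0=(0.6188, -2.0228, 0.0449) x1=(1.9599, -1.4889, -0.4759)
step 14: x0=(0.6153, -2.0274, 0.0566) x1=(1.9629, -1.5065, -0.4633)
step 15: x0=(0.6119, -2.0320, 0.0682) x1=(1.9655, -1.5242, -0.4507)
step 16: x0=(0.6086, -2.0365, 0.0799) x1=(1.9680, -1.5420, -0.4380)
step 17: x0=(0.6054, -2.0410, 0.0915) x1=(1.9702, -1.5599, -0.4252)
step 18: x0=(0.6023, -2.0455, 0.1031) x1=(1.9721, -1.5778, -0.4123)
step 19: x0=(0.5992, -2.0500, 0.1147) x1=(1.9738, -1.5959, -0.3993)
step 20: x0=(0.5962, -2.0545, 0.1263) x1=(1.9753, -1.6140, -0.3862)
step 21: x0=(0.5933, -2.0589, 0.1378) x1=(1.9765, -1.6322, -0.3730)
step 22: x0=(0.5904, -2.0633, 0.1493) x1=(1.9774, -1.6505, -0.3598)
step 23: x0=(0.5876, -2.0677, 0.1607) x1=(1.9781, -1.6688, -0.3464)
step 24: x0=(0.5849, -2.0720, 0.1722) x1=(1.9786, -1.6872, -0.3329)
step 25: x0=(0.5823, -2.0764, 0.1836) x1=(1.9788, -1.7057, -0.3194)
step 26: x0=(0.5797, -2.0807, 0.1950) x1=(1.9787, -1.7243, -0.3057)
step 27: x0=(0.5772, -2.0850, 0.2063) x1=(1.9784, -1.7429, -0.2920)
step 28: x0=(0.5748, -2.0893, 0.2177) x1=(1.9778, -1.7616, -0.2782)
step 29: x0=(0.5725, -2.0935, 0.2290) x1=(1.9770, -1.7804, -0.2643)

(0.5725, -2.0935, 0.2290)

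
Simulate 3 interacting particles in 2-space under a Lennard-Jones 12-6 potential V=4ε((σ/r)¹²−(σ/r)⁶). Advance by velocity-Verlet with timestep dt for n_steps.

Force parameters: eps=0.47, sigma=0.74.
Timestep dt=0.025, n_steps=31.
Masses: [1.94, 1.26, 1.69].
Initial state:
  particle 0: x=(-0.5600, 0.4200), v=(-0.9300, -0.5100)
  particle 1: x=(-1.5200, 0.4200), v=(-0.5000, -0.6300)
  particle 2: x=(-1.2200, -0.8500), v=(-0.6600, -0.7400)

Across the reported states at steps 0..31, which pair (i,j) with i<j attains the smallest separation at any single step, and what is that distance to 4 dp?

pair (0,1), distance 0.7603

step 0: x0=(-0.5600, 0.4200) x1=(-1.5200, 0.4200) x2=(-1.2200, -0.8500)
step 1: x0=(-0.5835, 0.4072) x1=(-1.5321, 0.4042) x2=(-1.2365, -0.8684)
step 2: x0=(-0.6075, 0.3944) x1=(-1.5435, 0.3882) x2=(-1.2530, -0.8867)
step 3: x0=(-0.6320, 0.3816) x1=(-1.5541, 0.3722) x2=(-1.2695, -0.9049)
step 4: x0=(-0.6570, 0.3687) x1=(-1.5639, 0.3560) x2=(-1.2860, -0.9229)
step 5: x0=(-0.6825, 0.3557) x1=(-1.5729, 0.3397) x2=(-1.3025, -0.9407)
step 6: x0=(-0.7085, 0.3427) x1=(-1.5812, 0.3233) x2=(-1.3190, -0.9584)
step 7: x0=(-0.7349, 0.3297) x1=(-1.5889, 0.3067) x2=(-1.3354, -0.9760)
step 8: x0=(-0.7616, 0.3166) x1=(-1.5961, 0.2901) x2=(-1.3519, -0.9934)
step 9: x0=(-0.7884, 0.3034) x1=(-1.6032, 0.2733) x2=(-1.3684, -1.0107)
step 10: x0=(-0.8149, 0.2902) x1=(-1.6107, 0.2564) x2=(-1.3849, -1.0279)
step 11: x0=(-0.8406, 0.2771) x1=(-1.6195, 0.2393) x2=(-1.4014, -1.0449)
step 12: x0=(-0.8647, 0.2639) x1=(-1.6306, 0.2219) x2=(-1.4178, -1.0617)
step 13: x0=(-0.8865, 0.2509) x1=(-1.6454, 0.2042) x2=(-1.4343, -1.0784)
step 14: x0=(-0.9055, 0.2379) x1=(-1.6645, 0.1862) x2=(-1.4508, -1.0949)
step 15: x0=(-0.9218, 0.2251) x1=(-1.6878, 0.1676) x2=(-1.4672, -1.1113)
step 16: x0=(-0.9357, 0.2125) x1=(-1.7147, 0.1487) x2=(-1.4837, -1.1276)
step 17: x0=(-0.9483, 0.1999) x1=(-1.7437, 0.1295) x2=(-1.5001, -1.1437)
step 18: x0=(-0.9600, 0.1874) x1=(-1.7740, 0.1100) x2=(-1.5166, -1.1597)
step 19: x0=(-0.9716, 0.1748) x1=(-1.8045, 0.0903) x2=(-1.5331, -1.1755)
step 20: x0=(-0.9832, 0.1622) x1=(-1.8349, 0.0706) x2=(-1.5495, -1.1911)
step 21: x0=(-0.9952, 0.1496) x1=(-1.8648, 0.0507) x2=(-1.5660, -1.2067)
step 22: x0=(-1.0076, 0.1368) x1=(-1.8941, 0.0308) x2=(-1.5825, -1.2221)
step 23: x0=(-1.0205, 0.1240) x1=(-1.9226, 0.0108) x2=(-1.5990, -1.2373)
step 24: x0=(-1.0338, 0.1110) x1=(-1.9503, -0.0093) x2=(-1.6155, -1.2524)
step 25: x0=(-1.0477, 0.0980) x1=(-1.9772, -0.0293) x2=(-1.6320, -1.2673)
step 26: x0=(-1.0621, 0.0849) x1=(-2.0034, -0.0494) x2=(-1.6485, -1.2821)
step 27: x0=(-1.0769, 0.0716) x1=(-2.0288, -0.0696) x2=(-1.6650, -1.2968)
step 28: x0=(-1.0922, 0.0583) x1=(-2.0534, -0.0898) x2=(-1.6816, -1.3113)
step 29: x0=(-1.1080, 0.0449) x1=(-2.0774, -0.1100) x2=(-1.6982, -1.3257)
step 30: x0=(-1.1242, 0.0313) x1=(-2.1006, -0.1303) x2=(-1.7147, -1.3399)
step 31: x0=(-1.1408, 0.0177) x1=(-2.1232, -0.1507) x2=(-1.7314, -1.3540)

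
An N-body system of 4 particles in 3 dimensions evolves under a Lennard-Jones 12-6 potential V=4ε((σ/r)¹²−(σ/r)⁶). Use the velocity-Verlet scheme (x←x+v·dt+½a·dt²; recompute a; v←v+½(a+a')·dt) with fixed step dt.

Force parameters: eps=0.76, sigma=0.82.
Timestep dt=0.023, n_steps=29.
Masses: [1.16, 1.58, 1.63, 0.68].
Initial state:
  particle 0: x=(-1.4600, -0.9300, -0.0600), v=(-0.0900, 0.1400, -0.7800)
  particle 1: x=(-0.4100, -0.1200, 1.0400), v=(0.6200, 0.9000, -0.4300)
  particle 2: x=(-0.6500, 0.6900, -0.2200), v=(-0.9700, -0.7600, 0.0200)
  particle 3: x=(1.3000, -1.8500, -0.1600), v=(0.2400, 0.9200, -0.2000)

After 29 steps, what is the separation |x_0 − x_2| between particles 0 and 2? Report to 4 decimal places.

0.9848

step 0: x0=(-1.4600, -0.9300, -0.0600) x1=(-0.4100, -0.1200, 1.0400) x2=(-0.6500, 0.6900, -0.2200) x3=(1.3000, -1.8500, -0.1600)
step 1: x0=(-1.4620, -0.9268, -0.0779) x1=(-0.3958, -0.0993, 1.0301) x2=(-0.6723, 0.6725, -0.2195) x3=(1.3055, -1.8288, -0.1646)
step 2: x0=(-1.4640, -0.9234, -0.0958) x1=(-0.3816, -0.0785, 1.0200) x2=(-0.6946, 0.6549, -0.2189) x3=(1.3110, -1.8077, -0.1692)
step 3: x0=(-1.4660, -0.9201, -0.1137) x1=(-0.3674, -0.0577, 1.0098) x2=(-0.7169, 0.6372, -0.2182) x3=(1.3165, -1.7865, -0.1738)
step 4: x0=(-1.4679, -0.9166, -0.1315) x1=(-0.3533, -0.0369, 0.9995) x2=(-0.7392, 0.6194, -0.2174) x3=(1.3220, -1.7653, -0.1784)
step 5: x0=(-1.4697, -0.9131, -0.1494) x1=(-0.3392, -0.0160, 0.9891) x2=(-0.7614, 0.6015, -0.2165) x3=(1.3275, -1.7441, -0.1830)
step 6: x0=(-1.4715, -0.9095, -0.1672) x1=(-0.3252, 0.0049, 0.9785) x2=(-0.7837, 0.5836, -0.2155) x3=(1.3330, -1.7230, -0.1876)
step 7: x0=(-1.4733, -0.9058, -0.1850) x1=(-0.3113, 0.0259, 0.9678) x2=(-0.8059, 0.5655, -0.2143) x3=(1.3385, -1.7018, -0.1922)
step 8: x0=(-1.4749, -0.9021, -0.2027) x1=(-0.2975, 0.0469, 0.9569) x2=(-0.8281, 0.5473, -0.2130) x3=(1.3440, -1.6806, -0.1967)
step 9: x0=(-1.4766, -0.8982, -0.2205) x1=(-0.2837, 0.0680, 0.9458) x2=(-0.8502, 0.5289, -0.2116) x3=(1.3494, -1.6594, -0.2013)
step 10: x0=(-1.4781, -0.8942, -0.2382) x1=(-0.2700, 0.0892, 0.9346) x2=(-0.8723, 0.5104, -0.2100) x3=(1.3549, -1.6382, -0.2059)
step 11: x0=(-1.4796, -0.8901, -0.2560) x1=(-0.2564, 0.1104, 0.9232) x2=(-0.8943, 0.4918, -0.2082) x3=(1.3604, -1.6170, -0.2105)
step 12: x0=(-1.4811, -0.8859, -0.2737) x1=(-0.2429, 0.1316, 0.9116) x2=(-0.9163, 0.4731, -0.2063) x3=(1.3658, -1.5958, -0.2151)
step 13: x0=(-1.4824, -0.8815, -0.2914) x1=(-0.2295, 0.1529, 0.8999) x2=(-0.9383, 0.4542, -0.2042) x3=(1.3713, -1.5745, -0.2196)
step 14: x0=(-1.4837, -0.8769, -0.3090) x1=(-0.2163, 0.1742, 0.8879) x2=(-0.9601, 0.4351, -0.2020) x3=(1.3767, -1.5533, -0.2242)
step 15: x0=(-1.4849, -0.8721, -0.3267) x1=(-0.2031, 0.1956, 0.8758) x2=(-0.9820, 0.4158, -0.1996) x3=(1.3821, -1.5321, -0.2288)
step 16: x0=(-1.4860, -0.8672, -0.3443) x1=(-0.1901, 0.2170, 0.8635) x2=(-1.0037, 0.3964, -0.1971) x3=(1.3875, -1.5108, -0.2333)
step 17: x0=(-1.4870, -0.8619, -0.3618) x1=(-0.1772, 0.2384, 0.8511) x2=(-1.0254, 0.3768, -0.1944) x3=(1.3930, -1.4896, -0.2379)
step 18: x0=(-1.4879, -0.8564, -0.3794) x1=(-0.1645, 0.2598, 0.8385) x2=(-1.0471, 0.3569, -0.1916) x3=(1.3984, -1.4684, -0.2425)
step 19: x0=(-1.4886, -0.8505, -0.3968) x1=(-0.1518, 0.2812, 0.8257) x2=(-1.0687, 0.3368, -0.1887) x3=(1.4038, -1.4471, -0.2470)
step 20: x0=(-1.4892, -0.8443, -0.4142) x1=(-0.1393, 0.3027, 0.8128) x2=(-1.0903, 0.3164, -0.1857) x3=(1.4092, -1.4259, -0.2516)
step 21: x0=(-1.4897, -0.8376, -0.4316) x1=(-0.1270, 0.3241, 0.7997) x2=(-1.1118, 0.2958, -0.1826) x3=(1.4146, -1.4046, -0.2562)
step 22: x0=(-1.4900, -0.8305, -0.4487) x1=(-0.1147, 0.3455, 0.7865) x2=(-1.1334, 0.2748, -0.1795) x3=(1.4199, -1.3833, -0.2607)
step 23: x0=(-1.4901, -0.8228, -0.4658) x1=(-0.1026, 0.3669, 0.7732) x2=(-1.1550, 0.2534, -0.1764) x3=(1.4253, -1.3621, -0.2653)
step 24: x0=(-1.4900, -0.8145, -0.4827) x1=(-0.0906, 0.3883, 0.7599) x2=(-1.1766, 0.2316, -0.1733) x3=(1.4307, -1.3408, -0.2698)
step 25: x0=(-1.4897, -0.8055, -0.4994) x1=(-0.0787, 0.4096, 0.7464) x2=(-1.1982, 0.2093, -0.1703) x3=(1.4360, -1.3195, -0.2744)
step 26: x0=(-1.4892, -0.7957, -0.5158) x1=(-0.0668, 0.4310, 0.7328) x2=(-1.2200, 0.1865, -0.1674) x3=(1.4414, -1.2982, -0.2789)
step 27: x0=(-1.4884, -0.7851, -0.5319) x1=(-0.0551, 0.4523, 0.7191) x2=(-1.2417, 0.1631, -0.1646) x3=(1.4467, -1.2769, -0.2834)
step 28: x0=(-1.4874, -0.7736, -0.5477) x1=(-0.0435, 0.4736, 0.7054) x2=(-1.2636, 0.1391, -0.1620) x3=(1.4521, -1.2556, -0.2880)
step 29: x0=(-1.4862, -0.7612, -0.5631) x1=(-0.0319, 0.4948, 0.6917) x2=(-1.2856, 0.1144, -0.1596) x3=(1.4574, -1.2343, -0.2925)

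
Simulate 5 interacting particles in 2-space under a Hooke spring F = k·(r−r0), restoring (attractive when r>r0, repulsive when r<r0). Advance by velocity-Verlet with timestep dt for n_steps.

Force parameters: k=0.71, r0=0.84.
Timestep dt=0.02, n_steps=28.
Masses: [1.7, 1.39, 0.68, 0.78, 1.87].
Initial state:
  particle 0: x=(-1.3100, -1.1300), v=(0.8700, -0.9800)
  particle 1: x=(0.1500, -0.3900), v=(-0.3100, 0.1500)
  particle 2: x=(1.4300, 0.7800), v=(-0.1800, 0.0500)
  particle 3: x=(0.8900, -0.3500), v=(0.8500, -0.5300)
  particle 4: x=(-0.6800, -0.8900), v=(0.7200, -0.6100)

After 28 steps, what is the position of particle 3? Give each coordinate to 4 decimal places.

step 0: x0=(-1.3100, -1.1300) x1=(0.1500, -0.3900) x2=(1.4300, 0.7800) x3=(0.8900, -0.3500) x4=(-0.6800, -0.8900)
step 1: x0=(-1.2923, -1.1494) x1=(0.1438, -0.3870) x2=(1.4255, 0.7803) x3=(0.9067, -0.3607) x4=(-0.6654, -0.9021)
step 2: x0=(-1.2739, -1.1685) x1=(0.1375, -0.3839) x2=(1.4192, 0.7790) x3=(0.9226, -0.3715) x4=(-0.6504, -0.9139)
step 3: x0=(-1.2548, -1.1871) x1=(0.1312, -0.3808) x2=(1.4111, 0.7763) x3=(0.9378, -0.3824) x4=(-0.6351, -0.9255)
step 4: x0=(-1.2351, -1.2054) x1=(0.1249, -0.3777) x2=(1.4013, 0.7720) x3=(0.9523, -0.3936) x4=(-0.6194, -0.9369)
step 5: x0=(-1.2147, -1.2233) x1=(0.1185, -0.3746) x2=(1.3897, 0.7663) x3=(0.9661, -0.4048) x4=(-0.6033, -0.9481)
step 6: x0=(-1.1938, -1.2408) x1=(0.1122, -0.3714) x2=(1.3764, 0.7590) x3=(0.9791, -0.4162) x4=(-0.5869, -0.9590)
step 7: x0=(-1.1721, -1.2579) x1=(0.1058, -0.3682) x2=(1.3615, 0.7503) x3=(0.9914, -0.4278) x4=(-0.5702, -0.9696)
step 8: x0=(-1.1499, -1.2746) x1=(0.0995, -0.3650) x2=(1.3449, 0.7400) x3=(1.0029, -0.4395) x4=(-0.5530, -0.9801)
step 9: x0=(-1.1271, -1.2909) x1=(0.0932, -0.3618) x2=(1.3267, 0.7283) x3=(1.0137, -0.4513) x4=(-0.5356, -0.9903)
step 10: x0=(-1.1036, -1.3068) x1=(0.0869, -0.3585) x2=(1.3070, 0.7151) x3=(1.0237, -0.4633) x4=(-0.5178, -1.0002)
step 11: x0=(-1.0796, -1.3223) x1=(0.0806, -0.3553) x2=(1.2857, 0.7004) x3=(1.0329, -0.4755) x4=(-0.4997, -1.0100)
step 12: x0=(-1.0550, -1.3375) x1=(0.0743, -0.3520) x2=(1.2629, 0.6842) x3=(1.0414, -0.4878) x4=(-0.4812, -1.0195)
step 13: x0=(-1.0299, -1.3522) x1=(0.0681, -0.3487) x2=(1.2387, 0.6667) x3=(1.0491, -0.5003) x4=(-0.4625, -1.0288)
step 14: x0=(-1.0042, -1.3666) x1=(0.0620, -0.3455) x2=(1.2131, 0.6477) x3=(1.0560, -0.5129) x4=(-0.4434, -1.0378)
step 15: x0=(-0.9780, -1.3805) x1=(0.0558, -0.3422) x2=(1.1862, 0.6274) x3=(1.0621, -0.5257) x4=(-0.4241, -1.0467)
step 16: x0=(-0.9513, -1.3941) x1=(0.0497, -0.3390) x2=(1.1580, 0.6057) x3=(1.0675, -0.5386) x4=(-0.4044, -1.0553)
step 17: x0=(-0.9240, -1.4073) x1=(0.0437, -0.3357) x2=(1.1285, 0.5826) x3=(1.0721, -0.5517) x4=(-0.3845, -1.0637)
step 18: x0=(-0.8963, -1.4201) x1=(0.0377, -0.3325) x2=(1.0978, 0.5583) x3=(1.0760, -0.5650) x4=(-0.3643, -1.0719)
step 19: x0=(-0.8681, -1.4326) x1=(0.0318, -0.3294) x2=(1.0660, 0.5327) x3=(1.0791, -0.5784) x4=(-0.3439, -1.0799)
step 20: x0=(-0.8395, -1.4447) x1=(0.0259, -0.3262) x2=(1.0331, 0.5059) x3=(1.0814, -0.5919) x4=(-0.3232, -1.0877)
step 21: x0=(-0.8104, -1.4564) x1=(0.0201, -0.3231) x2=(0.9992, 0.4779) x3=(1.0831, -0.6056) x4=(-0.3023, -1.0953)
step 22: x0=(-0.7809, -1.4677) x1=(0.0143, -0.3201) x2=(0.9643, 0.4487) x3=(1.0840, -0.6194) x4=(-0.2811, -1.1027)
step 23: x0=(-0.7510, -1.4787) x1=(0.0086, -0.3171) x2=(0.9285, 0.4185) x3=(1.0842, -0.6334) x4=(-0.2597, -1.1100)
step 24: x0=(-0.7207, -1.4893) x1=(0.0029, -0.3142) x2=(0.8919, 0.3871) x3=(1.0837, -0.6475) x4=(-0.2381, -1.1170)
step 25: x0=(-0.6900, -1.4996) x1=(-0.0028, -0.3114) x2=(0.8544, 0.3547) x3=(1.0825, -0.6618) x4=(-0.2163, -1.1239)
step 26: x0=(-0.6590, -1.5096) x1=(-0.0084, -0.3086) x2=(0.8163, 0.3214) x3=(1.0806, -0.6762) x4=(-0.1943, -1.1306)
step 27: x0=(-0.6277, -1.5192) x1=(-0.0139, -0.3059) x2=(0.7775, 0.2871) x3=(1.0781, -0.6907) x4=(-0.1721, -1.1371)
step 28: x0=(-0.5960, -1.5286) x1=(-0.0194, -0.3034) x2=(0.7381, 0.2519) x3=(1.0749, -0.7054) x4=(-0.1497, -1.1435)

(1.0749, -0.7054)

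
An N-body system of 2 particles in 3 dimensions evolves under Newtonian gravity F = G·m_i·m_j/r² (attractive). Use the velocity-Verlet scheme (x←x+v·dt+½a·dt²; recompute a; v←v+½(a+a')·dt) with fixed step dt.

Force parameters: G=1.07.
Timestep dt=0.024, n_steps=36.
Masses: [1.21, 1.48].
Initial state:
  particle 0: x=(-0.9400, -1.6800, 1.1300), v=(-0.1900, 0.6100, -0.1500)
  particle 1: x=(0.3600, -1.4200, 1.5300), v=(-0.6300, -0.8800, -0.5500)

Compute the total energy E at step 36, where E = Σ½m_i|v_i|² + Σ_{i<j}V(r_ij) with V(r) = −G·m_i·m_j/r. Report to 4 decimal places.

-0.0331

step 0: x0=(-0.9400, -1.6800, 1.1300) x1=(0.3600, -1.4200, 1.5300)
step 1: x0=(-0.9443, -1.6653, 1.1265) x1=(0.3447, -1.4412, 1.5167)
step 2: x0=(-0.9482, -1.6506, 1.1231) x1=(0.3290, -1.4624, 1.5034)
step 3: x0=(-0.9516, -1.6357, 1.1198) x1=(0.3129, -1.4837, 1.4899)
step 4: x0=(-0.9545, -1.6208, 1.1167) x1=(0.2965, -1.5050, 1.4763)
step 5: x0=(-0.9569, -1.6059, 1.1138) x1=(0.2796, -1.5264, 1.4626)
step 6: x0=(-0.9588, -1.5909, 1.1110) x1=(0.2623, -1.5477, 1.4487)
step 7: x0=(-0.9601, -1.5759, 1.1083) x1=(0.2445, -1.5692, 1.4347)
step 8: x0=(-0.9608, -1.5609, 1.1058) x1=(0.2262, -1.5906, 1.4206)
step 9: x0=(-0.9610, -1.5459, 1.1034) x1=(0.2075, -1.6120, 1.4064)
step 10: x0=(-0.9606, -1.5310, 1.1013) x1=(0.1883, -1.6333, 1.3921)
step 11: x0=(-0.9595, -1.5161, 1.0992) x1=(0.1686, -1.6547, 1.3776)
step 12: x0=(-0.9578, -1.5013, 1.0973) x1=(0.1484, -1.6759, 1.3630)
step 13: x0=(-0.9554, -1.4866, 1.0956) x1=(0.1276, -1.6971, 1.3482)
step 14: x0=(-0.9524, -1.4720, 1.0941) x1=(0.1063, -1.7182, 1.3334)
step 15: x0=(-0.9486, -1.4576, 1.0927) x1=(0.0843, -1.7391, 1.3184)
step 16: x0=(-0.9442, -1.4433, 1.0914) x1=(0.0618, -1.7599, 1.3032)
step 17: x0=(-0.9390, -1.4294, 1.0903) x1=(0.0387, -1.7805, 1.2880)
step 18: x0=(-0.9330, -1.4156, 1.0894) x1=(0.0150, -1.8009, 1.2726)
step 19: x0=(-0.9263, -1.4022, 1.0886) x1=(-0.0093, -1.8210, 1.2571)
step 20: x0=(-0.9188, -1.3892, 1.0880) x1=(-0.0343, -1.8408, 1.2415)
step 21: x0=(-0.9105, -1.3765, 1.0875) x1=(-0.0599, -1.8603, 1.2258)
step 22: x0=(-0.9014, -1.3644, 1.0871) x1=(-0.0862, -1.8794, 1.2099)
step 23: x0=(-0.8915, -1.3527, 1.0868) x1=(-0.1132, -1.8981, 1.1940)
step 24: x0=(-0.8807, -1.3416, 1.0867) x1=(-0.1408, -1.9163, 1.1780)
step 25: x0=(-0.8692, -1.3311, 1.0867) x1=(-0.1691, -1.9340, 1.1619)
step 26: x0=(-0.8569, -1.3213, 1.0867) x1=(-0.1980, -1.9512, 1.1457)
step 27: x0=(-0.8437, -1.3123, 1.0868) x1=(-0.2276, -1.9677, 1.1294)
step 28: x0=(-0.8298, -1.3041, 1.0870) x1=(-0.2578, -1.9836, 1.1132)
step 29: x0=(-0.8152, -1.2968, 1.0872) x1=(-0.2886, -1.9987, 1.0968)
step 30: x0=(-0.7998, -1.2904, 1.0874) x1=(-0.3200, -2.0131, 1.0805)
step 31: x0=(-0.7838, -1.2850, 1.0876) x1=(-0.3520, -2.0266, 1.0642)
step 32: x0=(-0.7672, -1.2807, 1.0878) x1=(-0.3844, -2.0393, 1.0479)
step 33: x0=(-0.7499, -1.2775, 1.0879) x1=(-0.4174, -2.0510, 1.0317)
step 34: x0=(-0.7322, -1.2755, 1.0879) x1=(-0.4507, -2.0618, 1.0155)
step 35: x0=(-0.7141, -1.2747, 1.0878) x1=(-0.4844, -2.0716, 0.9994)
step 36: x0=(-0.6956, -1.2752, 1.0876) x1=(-0.5184, -2.0804, 0.9835)
step 0 velocities: v0=(-0.1900, 0.6100, -0.1500) v1=(-0.6300, -0.8800, -0.5500)
step 0: KE=1.3512, PE=-1.3837, E=-0.0325
step 36 velocities: v0=(0.7773, -0.0461, -0.0127) v1=(-1.4209, -0.3436, -0.6622)
step 36: KE=2.2727, PE=-2.3059, E=-0.0331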